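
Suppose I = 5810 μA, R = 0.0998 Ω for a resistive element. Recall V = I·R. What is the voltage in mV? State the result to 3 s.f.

0.580 mV

From Ohm's law: V = IR.
I = 5810 μA = 0.005810 A; R = 0.0998 Ω.
V = 5.798×10^-4 V
5.798×10^-4 V × (1 mV / 0.001000 V) = 0.5798 mV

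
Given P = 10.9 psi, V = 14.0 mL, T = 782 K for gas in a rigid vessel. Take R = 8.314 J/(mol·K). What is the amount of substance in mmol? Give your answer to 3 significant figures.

Solving PV = nRT for n: n = PV/(RT).
P = 10.9 psi = 75153 Pa; V = 14.0 mL = 1.400×10^-5 m³; T = 782 K; R = 8.314 J/(mol·K).
n = 1.618×10^-4 mol
1.618×10^-4 mol × (1 mmol / 0.001000 mol) = 0.1618 mmol

0.162 mmol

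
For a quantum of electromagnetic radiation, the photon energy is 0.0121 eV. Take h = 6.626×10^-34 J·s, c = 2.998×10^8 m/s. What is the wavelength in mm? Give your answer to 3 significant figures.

Rearranging: λ = hc/E.
E = 0.0121 eV = 1.939×10^-21 J; h = 6.626×10^-34 J·s; c = 2.998×10^8 m/s.
λ = 1.025×10^-4 m
1.025×10^-4 m × (1 mm / 0.001000 m) = 0.1025 mm

0.102 mm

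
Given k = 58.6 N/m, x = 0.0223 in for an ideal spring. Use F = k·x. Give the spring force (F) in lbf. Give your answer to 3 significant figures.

0.00746 lbf

From Hooke's law: F = kx.
k = 58.6 N/m; x = 0.0223 in = 5.664×10^-4 m.
F = 0.03319 N  (the unit combination reduces to kg·m/s² = N)
0.03319 N × (1 lbf / 4.448 N) = 0.007462 lbf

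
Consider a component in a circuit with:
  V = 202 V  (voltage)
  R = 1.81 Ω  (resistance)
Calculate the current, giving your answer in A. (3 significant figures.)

112 A

From Ohm's law: I = V/R.
V = 202 V; R = 1.81 Ω.
I = 111.6 A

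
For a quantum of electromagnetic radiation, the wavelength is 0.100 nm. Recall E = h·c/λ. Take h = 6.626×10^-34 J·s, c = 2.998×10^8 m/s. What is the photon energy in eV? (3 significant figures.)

Directly: E = hc/λ.
λ = 0.100 nm = 1.000×10^-10 m; h = 6.626×10^-34 J·s; c = 2.998×10^8 m/s.
E = 1.986×10^-15 J
1.986×10^-15 J × (1 eV / 1.602×10^-19 J) = 12399 eV

12400 eV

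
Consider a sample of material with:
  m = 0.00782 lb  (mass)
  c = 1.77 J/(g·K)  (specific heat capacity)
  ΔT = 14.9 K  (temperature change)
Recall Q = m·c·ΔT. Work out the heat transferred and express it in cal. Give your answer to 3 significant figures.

Directly: Q = mcΔT.
m = 0.00782 lb = 0.003547 kg; c = 1.77 J/(g·K) = 1770 J/(kg·K); ΔT = 14.9 K.
Q = 93.55 J  (the unit combination reduces to kg·m²/s² = J)
93.55 J × (1 cal / 4.184 J) = 22.36 cal

22.4 cal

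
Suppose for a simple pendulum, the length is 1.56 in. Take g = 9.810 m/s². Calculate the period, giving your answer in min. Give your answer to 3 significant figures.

0.00666 min

Directly: T = 2π√(L/g).
L = 1.56 in = 0.03962 m; g = 9.810 m/s².
T = 0.3993 s
0.3993 s × (1 min / 60.00 s) = 0.006655 min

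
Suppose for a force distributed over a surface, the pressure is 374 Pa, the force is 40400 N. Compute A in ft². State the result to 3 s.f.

1160 ft²

Solving P = F/A for A: A = F/P.
P = 374 Pa; F = 40400 N.
A = 108.0 m²
108.0 m² × (1 ft² / 0.09290 m²) = 1163 ft²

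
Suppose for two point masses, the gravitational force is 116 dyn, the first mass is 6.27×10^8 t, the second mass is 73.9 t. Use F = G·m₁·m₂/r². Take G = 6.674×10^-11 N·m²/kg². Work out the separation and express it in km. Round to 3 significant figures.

51.6 km

Rearranging: r = √(G·m₁m₂/F).
F = 116 dyn = 0.001160 N; m₁ = 6.27×10^8 t = 6.270×10^11 kg; m₂ = 73.9 t = 73900 kg; G = 6.674×10^-11 N·m²/kg².
r = 51632 m
51632 m × (1 km / 1000 m) = 51.63 km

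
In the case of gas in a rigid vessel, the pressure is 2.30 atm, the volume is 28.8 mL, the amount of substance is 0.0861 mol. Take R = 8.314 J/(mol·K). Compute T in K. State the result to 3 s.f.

From the ideal-gas law: T = PV/(nR).
P = 2.30 atm = 2.330×10^5 Pa; V = 28.8 mL = 2.880×10^-5 m³; n = 0.0861 mol; R = 8.314 J/(mol·K).
T = 9.376 K

9.38 K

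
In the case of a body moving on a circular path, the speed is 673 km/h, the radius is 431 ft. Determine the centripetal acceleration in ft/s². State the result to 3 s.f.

Directly: a = v²/r.
v = 673 km/h = 186.9 m/s; r = 431 ft = 131.4 m.
a = 266.0 m/s²
266.0 m/s² × (1 ft/s² / 0.3048 m/s²) = 872.8 ft/s²

873 ft/s²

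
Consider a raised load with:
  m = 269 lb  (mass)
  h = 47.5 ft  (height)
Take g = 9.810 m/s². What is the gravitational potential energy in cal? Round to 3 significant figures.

PE is given directly by: PE = mgh.
m = 269 lb = 122.0 kg; h = 47.5 ft = 14.48 m; g = 9.810 m/s².
PE = 17330 J
17330 J × (1 cal / 4.184 J) = 4142 cal

4140 cal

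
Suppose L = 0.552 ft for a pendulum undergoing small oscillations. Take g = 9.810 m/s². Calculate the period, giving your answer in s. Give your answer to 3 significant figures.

0.823 s

T is given directly by: T = 2π√(L/g).
L = 0.552 ft = 0.1682 m; g = 9.810 m/s².
T = 0.8229 s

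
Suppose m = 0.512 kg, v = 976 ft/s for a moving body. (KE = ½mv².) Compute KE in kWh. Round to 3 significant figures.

Directly: KE = ½mv².
m = 0.512 kg; v = 976 ft/s = 297.5 m/s.
KE = 22655 J
22655 J × (1 kWh / 3.600×10^6 J) = 0.006293 kWh

0.00629 kWh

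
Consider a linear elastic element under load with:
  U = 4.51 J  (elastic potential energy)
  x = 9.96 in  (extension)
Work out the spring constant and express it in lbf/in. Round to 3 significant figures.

0.805 lbf/in

Solving U = ½k·x² for k: k = 2U/x².
U = 4.51 J; x = 9.96 in = 0.2530 m.
k = 140.9 N/m
140.9 N/m × (1 lbf/in / 175.1 N/m) = 0.8048 lbf/in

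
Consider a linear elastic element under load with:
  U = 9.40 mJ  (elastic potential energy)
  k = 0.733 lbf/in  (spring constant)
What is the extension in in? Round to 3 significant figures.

Rearranging: x = √(2U/k).
U = 9.40 mJ = 0.009400 J; k = 0.733 lbf/in = 128.4 N/m.
x = 0.01210 m
0.01210 m × (1 in / 0.02540 m) = 0.4764 in

0.476 in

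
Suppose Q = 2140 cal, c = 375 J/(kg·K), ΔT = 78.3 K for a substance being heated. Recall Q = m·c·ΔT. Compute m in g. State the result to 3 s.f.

305 g

Rearranging Q = m·c·ΔT for m: m = Q/(c·ΔT).
Q = 2140 cal = 8954 J; c = 375 J/(kg·K); ΔT = 78.3 K.
m = 0.3049 kg
0.3049 kg × (1 g / 0.001000 kg) = 304.9 g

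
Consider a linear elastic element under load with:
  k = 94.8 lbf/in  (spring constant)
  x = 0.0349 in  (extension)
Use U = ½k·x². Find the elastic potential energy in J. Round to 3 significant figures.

Directly: U = ½kx².
k = 94.8 lbf/in = 16602 N/m; x = 0.0349 in = 8.865×10^-4 m.
U = 0.006523 J

0.00652 J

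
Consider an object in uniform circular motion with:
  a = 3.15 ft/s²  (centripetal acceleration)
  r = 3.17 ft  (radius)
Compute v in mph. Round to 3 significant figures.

Rearranging a = v²/r for v: v = √(a·r).
a = 3.15 ft/s² = 0.9601 m/s²; r = 3.17 ft = 0.9662 m.
v = 0.9632 m/s
0.9632 m/s × (1 mph / 0.4470 m/s) = 2.155 mph

2.15 mph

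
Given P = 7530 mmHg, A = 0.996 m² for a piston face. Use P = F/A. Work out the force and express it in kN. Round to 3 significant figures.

1000 kN

Solving P = F/A for F: F = P·A.
P = 7530 mmHg = 1.004×10^6 Pa; A = 0.996 m².
F = 9.999×10^5 N
9.999×10^5 N × (1 kN / 1000 N) = 999.9 kN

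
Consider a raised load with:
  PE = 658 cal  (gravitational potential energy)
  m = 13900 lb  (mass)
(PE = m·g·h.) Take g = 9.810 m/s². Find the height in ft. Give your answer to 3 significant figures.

Rearranging PE = m·g·h for h: h = PE/(m·g).
PE = 658 cal = 2753 J; m = 13900 lb = 6305 kg; g = 9.810 m/s².
h = 0.04451 m
0.04451 m × (1 ft / 0.3048 m) = 0.1460 ft

0.146 ft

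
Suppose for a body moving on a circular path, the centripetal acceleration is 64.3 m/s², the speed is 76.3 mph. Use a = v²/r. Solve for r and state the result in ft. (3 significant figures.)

Rearranging a = v²/r for r: r = v²/a.
a = 64.3 m/s²; v = 76.3 mph = 34.11 m/s.
r = 18.09 m
18.09 m × (1 ft / 0.3048 m) = 59.36 ft

59.4 ft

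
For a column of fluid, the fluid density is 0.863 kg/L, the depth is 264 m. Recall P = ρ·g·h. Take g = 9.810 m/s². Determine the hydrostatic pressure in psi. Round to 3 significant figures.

324 psi

P is given directly by: P = ρgh.
ρ = 0.863 kg/L = 863.0 kg/m³; h = 264 m; g = 9.810 m/s².
P = 2.235×10^6 Pa  (the unit combination reduces to kg/(m·s²) = Pa)
2.235×10^6 Pa × (1 psi / 6895 Pa) = 324.2 psi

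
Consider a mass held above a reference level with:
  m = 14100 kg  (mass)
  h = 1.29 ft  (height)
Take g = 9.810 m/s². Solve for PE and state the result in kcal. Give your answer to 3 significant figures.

Directly: PE = mgh.
m = 14100 kg; h = 1.29 ft = 0.3932 m; g = 9.810 m/s².
PE = 54387 J  (the unit combination reduces to kg·m²/s² = J)
54387 J × (1 kcal / 4184 J) = 13.00 kcal

13.0 kcal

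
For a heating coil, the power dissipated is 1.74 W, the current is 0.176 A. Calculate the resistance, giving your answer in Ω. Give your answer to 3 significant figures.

Solving P = I²R for R: R = P/I².
P = 1.74 W; I = 0.176 A.
R = 56.17 Ω

56.2 Ω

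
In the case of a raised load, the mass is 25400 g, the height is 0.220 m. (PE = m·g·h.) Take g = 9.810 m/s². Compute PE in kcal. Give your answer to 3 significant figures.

0.0131 kcal

Directly: PE = mgh.
m = 25400 g = 25.40 kg; h = 0.220 m; g = 9.810 m/s².
PE = 54.82 J
54.82 J × (1 kcal / 4184 J) = 0.01310 kcal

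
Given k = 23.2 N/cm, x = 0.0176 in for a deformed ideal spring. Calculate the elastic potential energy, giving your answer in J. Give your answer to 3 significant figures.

Directly: U = ½kx².
k = 23.2 N/cm = 2320 N/m; x = 0.0176 in = 4.470×10^-4 m.
U = 2.318×10^-4 J  (the unit combination reduces to kg·m²/s² = J)

2.32×10^-4 J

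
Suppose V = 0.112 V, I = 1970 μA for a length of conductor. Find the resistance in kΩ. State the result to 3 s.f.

Solving V = I·R for R: R = V/I.
V = 0.112 V; I = 1970 μA = 0.001970 A.
R = 56.85 Ω
56.85 Ω × (1 kΩ / 1000 Ω) = 0.05685 kΩ

0.0569 kΩ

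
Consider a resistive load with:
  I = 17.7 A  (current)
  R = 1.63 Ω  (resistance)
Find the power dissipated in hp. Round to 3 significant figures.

P is given directly by: P = I²R.
I = 17.7 A; R = 1.63 Ω.
P = 510.7 W  (the unit combination reduces to kg·m²/s³ = W)
510.7 W × (1 hp / 745.7 W) = 0.6848 hp

0.685 hp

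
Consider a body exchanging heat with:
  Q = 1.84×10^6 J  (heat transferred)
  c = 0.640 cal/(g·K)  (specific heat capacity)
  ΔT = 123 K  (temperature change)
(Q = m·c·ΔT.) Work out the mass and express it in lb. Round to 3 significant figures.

12.3 lb

Rearranging: m = Q/(c·ΔT).
Q = 1.84×10^6 J; c = 0.640 cal/(g·K) = 2678 J/(kg·K); ΔT = 123 K.
m = 5.587 kg
5.587 kg × (1 lb / 0.4536 kg) = 12.32 lb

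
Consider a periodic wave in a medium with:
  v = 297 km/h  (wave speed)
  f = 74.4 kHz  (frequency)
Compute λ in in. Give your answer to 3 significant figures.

Rearranging: λ = v/f.
v = 297 km/h = 82.50 m/s; f = 74.4 kHz = 74400 Hz.
λ = 0.001109 m
0.001109 m × (1 in / 0.02540 m) = 0.04366 in

0.0437 in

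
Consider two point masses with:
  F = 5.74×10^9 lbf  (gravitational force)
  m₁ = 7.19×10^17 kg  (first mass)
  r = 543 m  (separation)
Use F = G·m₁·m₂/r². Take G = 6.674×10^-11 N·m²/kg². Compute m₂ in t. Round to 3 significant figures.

From Newton's law of gravitation: m₂ = F·r²/(G·m₁).
F = 5.74×10^9 lbf = 2.553×10^10 N; m₁ = 7.19×10^17 kg; r = 543 m; G = 6.674×10^-11 N·m²/kg².
m₂ = 1.569×10^8 kg
1.569×10^8 kg × (1 t / 1000 kg) = 1.569×10^5 t

1.57×10^5 t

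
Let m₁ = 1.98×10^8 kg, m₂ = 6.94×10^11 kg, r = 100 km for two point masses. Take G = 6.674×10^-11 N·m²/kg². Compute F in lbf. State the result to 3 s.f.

F is given directly by: F = Gm₁m₂/r².
m₁ = 1.98×10^8 kg; m₂ = 6.94×10^11 kg; r = 100 km = 1.000×10^5 m; G = 6.674×10^-11 N·m²/kg².
F = 0.9171 N
0.9171 N × (1 lbf / 4.448 N) = 0.2062 lbf

0.206 lbf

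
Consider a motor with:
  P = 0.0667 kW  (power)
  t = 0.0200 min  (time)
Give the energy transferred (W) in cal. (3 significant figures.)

19.1 cal

Solving P = W/t for W: W = P·t.
P = 0.0667 kW = 66.70 W; t = 0.0200 min = 1.200 s.
W = 80.04 J
80.04 J × (1 cal / 4.184 J) = 19.13 cal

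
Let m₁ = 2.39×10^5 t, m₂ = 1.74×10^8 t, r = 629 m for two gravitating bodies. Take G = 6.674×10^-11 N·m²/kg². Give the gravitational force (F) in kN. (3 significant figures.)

7.02 kN

Directly: F = Gm₁m₂/r².
m₁ = 2.39×10^5 t = 2.390×10^8 kg; m₂ = 1.74×10^8 t = 1.740×10^11 kg; r = 629 m; G = 6.674×10^-11 N·m²/kg².
F = 7015 N  (the unit combination reduces to kg·m/s² = N)
7015 N × (1 kN / 1000 N) = 7.015 kN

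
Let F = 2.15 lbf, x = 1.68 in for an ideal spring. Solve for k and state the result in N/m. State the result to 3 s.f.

224 N/m

From Hooke's law: k = F/x.
F = 2.15 lbf = 9.564 N; x = 1.68 in = 0.04267 m.
k = 224.1 N/m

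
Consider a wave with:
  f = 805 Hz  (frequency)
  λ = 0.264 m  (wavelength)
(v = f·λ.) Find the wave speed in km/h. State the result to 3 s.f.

765 km/h

Directly: v = fλ.
f = 805 Hz; λ = 0.264 m.
v = 212.5 m/s
212.5 m/s × (1 km/h / 0.2778 m/s) = 765.1 km/h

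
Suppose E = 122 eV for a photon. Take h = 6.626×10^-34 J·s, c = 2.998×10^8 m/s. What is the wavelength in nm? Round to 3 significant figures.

Solving E = h·c/λ for λ: λ = hc/E.
E = 122 eV = 1.955×10^-17 J; h = 6.626×10^-34 J·s; c = 2.998×10^8 m/s.
λ = 1.016×10^-8 m
1.016×10^-8 m × (1 nm / 1.000×10^-9 m) = 10.16 nm

10.2 nm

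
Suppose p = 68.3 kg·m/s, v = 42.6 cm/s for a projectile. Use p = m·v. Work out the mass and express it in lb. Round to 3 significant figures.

353 lb

Rearranging p = m·v for m: m = p/v.
p = 68.3 kg·m/s; v = 42.6 cm/s = 0.4260 m/s.
m = 160.3 kg
160.3 kg × (1 lb / 0.4536 kg) = 353.5 lb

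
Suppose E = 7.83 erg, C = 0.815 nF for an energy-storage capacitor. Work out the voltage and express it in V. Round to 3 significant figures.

43.8 V

Solving E = ½C·V² for V: V = √(2E/C).
E = 7.83 erg = 7.830×10^-7 J; C = 0.815 nF = 8.150×10^-10 F.
V = 43.83 V  (the unit combination reduces to kg·m²/(A·s³) = V)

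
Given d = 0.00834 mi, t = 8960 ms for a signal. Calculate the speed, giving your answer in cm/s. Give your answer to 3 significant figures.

150 cm/s

Directly: v = d/t.
d = 0.00834 mi = 13.42 m; t = 8960 ms = 8.960 s.
v = 1.498 m/s
1.498 m/s × (1 cm/s / 0.01000 m/s) = 149.8 cm/s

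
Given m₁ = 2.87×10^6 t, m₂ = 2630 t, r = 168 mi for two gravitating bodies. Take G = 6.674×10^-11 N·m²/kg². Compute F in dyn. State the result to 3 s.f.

From Newton's law of gravitation: F = Gm₁m₂/r².
m₁ = 2.87×10^6 t = 2.870×10^9 kg; m₂ = 2630 t = 2.630×10^6 kg; r = 168 mi = 2.704×10^5 m; G = 6.674×10^-11 N·m²/kg².
F = 6.891×10^-6 N  (the unit combination reduces to kg·m/s² = N)
6.891×10^-6 N × (1 dyn / 1.000×10^-5 N) = 0.6891 dyn

0.689 dyn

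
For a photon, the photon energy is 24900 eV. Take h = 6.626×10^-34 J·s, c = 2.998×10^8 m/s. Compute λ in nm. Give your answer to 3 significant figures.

0.0498 nm

Rearranging E = h·c/λ for λ: λ = hc/E.
E = 24900 eV = 3.989×10^-15 J; h = 6.626×10^-34 J·s; c = 2.998×10^8 m/s.
λ = 4.979×10^-11 m
4.979×10^-11 m × (1 nm / 1.000×10^-9 m) = 0.04979 nm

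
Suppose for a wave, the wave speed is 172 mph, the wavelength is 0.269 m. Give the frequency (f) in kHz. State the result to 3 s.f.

0.286 kHz

Rearranging: f = v/λ.
v = 172 mph = 76.89 m/s; λ = 0.269 m.
f = 285.8 Hz
285.8 Hz × (1 kHz / 1000 Hz) = 0.2858 kHz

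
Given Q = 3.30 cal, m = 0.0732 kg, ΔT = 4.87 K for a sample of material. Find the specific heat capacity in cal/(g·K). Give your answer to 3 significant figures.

0.00926 cal/(g·K)

Solving Q = m·c·ΔT for c: c = Q/(m·ΔT).
Q = 3.30 cal = 13.81 J; m = 0.0732 kg; ΔT = 4.87 K.
c = 38.73 J/(kg·K)
38.73 J/(kg·K) × (1 cal/(g·K) / 4184 J/(kg·K)) = 0.009257 cal/(g·K)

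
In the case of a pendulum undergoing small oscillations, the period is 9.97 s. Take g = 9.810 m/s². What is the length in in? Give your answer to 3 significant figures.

Rearranging T = 2π√(L/g) for L: L = g·(T/2π)².
T = 9.97 s; g = 9.810 m/s².
L = 24.70 m
24.70 m × (1 in / 0.02540 m) = 972.4 in

972 in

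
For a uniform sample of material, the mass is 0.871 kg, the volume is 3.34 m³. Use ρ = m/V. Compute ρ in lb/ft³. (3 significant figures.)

0.0163 lb/ft³

Directly: ρ = m/V.
m = 0.871 kg; V = 3.34 m³.
ρ = 0.2608 kg/m³
0.2608 kg/m³ × (1 lb/ft³ / 16.02 kg/m³) = 0.01628 lb/ft³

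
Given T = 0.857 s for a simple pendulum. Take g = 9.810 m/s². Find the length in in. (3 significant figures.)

7.19 in

Rearranging: L = g·(T/2π)².
T = 0.857 s; g = 9.810 m/s².
L = 0.1825 m
0.1825 m × (1 in / 0.02540 m) = 7.185 in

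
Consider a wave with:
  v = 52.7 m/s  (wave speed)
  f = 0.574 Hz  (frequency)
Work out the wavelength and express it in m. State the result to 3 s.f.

Rearranging v = f·λ for λ: λ = v/f.
v = 52.7 m/s; f = 0.574 Hz.
λ = 91.81 m

91.8 m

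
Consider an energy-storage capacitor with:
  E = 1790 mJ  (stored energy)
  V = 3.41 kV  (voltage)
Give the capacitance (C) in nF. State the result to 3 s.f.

308 nF

Rearranging: C = 2E/V².
E = 1790 mJ = 1.790 J; V = 3.41 kV = 3410 V.
C = 3.079×10^-7 F
3.079×10^-7 F × (1 nF / 1.000×10^-9 F) = 307.9 nF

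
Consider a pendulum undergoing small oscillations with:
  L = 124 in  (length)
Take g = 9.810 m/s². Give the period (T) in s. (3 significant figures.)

3.56 s

T is given directly by: T = 2π√(L/g).
L = 124 in = 3.150 m; g = 9.810 m/s².
T = 3.560 s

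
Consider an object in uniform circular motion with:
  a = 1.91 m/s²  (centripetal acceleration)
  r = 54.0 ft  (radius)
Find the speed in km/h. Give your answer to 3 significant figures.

20.2 km/h

Rearranging a = v²/r for v: v = √(a·r).
a = 1.91 m/s²; r = 54.0 ft = 16.46 m.
v = 5.607 m/s
5.607 m/s × (1 km/h / 0.2778 m/s) = 20.18 km/h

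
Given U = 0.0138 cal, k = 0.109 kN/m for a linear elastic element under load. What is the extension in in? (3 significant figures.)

1.28 in

Rearranging: x = √(2U/k).
U = 0.0138 cal = 0.05774 J; k = 0.109 kN/m = 109.0 N/m.
x = 0.03255 m
0.03255 m × (1 in / 0.02540 m) = 1.281 in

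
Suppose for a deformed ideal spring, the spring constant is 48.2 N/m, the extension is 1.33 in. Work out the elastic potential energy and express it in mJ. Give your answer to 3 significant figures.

U is given directly by: U = ½kx².
k = 48.2 N/m; x = 1.33 in = 0.03378 m.
U = 0.02750 J
0.02750 J × (1 mJ / 0.001000 J) = 27.50 mJ

27.5 mJ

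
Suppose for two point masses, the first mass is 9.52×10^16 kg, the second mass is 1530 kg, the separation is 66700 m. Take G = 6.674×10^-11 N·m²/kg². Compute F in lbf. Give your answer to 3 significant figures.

Directly: F = Gm₁m₂/r².
m₁ = 9.52×10^16 kg; m₂ = 1530 kg; r = 66700 m; G = 6.674×10^-11 N·m²/kg².
F = 2.185 N
2.185 N × (1 lbf / 4.448 N) = 0.4912 lbf

0.491 lbf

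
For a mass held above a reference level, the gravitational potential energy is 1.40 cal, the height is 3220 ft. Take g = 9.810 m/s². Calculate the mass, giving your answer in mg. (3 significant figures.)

608 mg

Solving PE = m·g·h for m: m = PE/(g·h).
PE = 1.40 cal = 5.858 J; h = 3220 ft = 981.5 m; g = 9.810 m/s².
m = 6.084×10^-4 kg
6.084×10^-4 kg × (1 mg / 1.000×10^-6 kg) = 608.4 mg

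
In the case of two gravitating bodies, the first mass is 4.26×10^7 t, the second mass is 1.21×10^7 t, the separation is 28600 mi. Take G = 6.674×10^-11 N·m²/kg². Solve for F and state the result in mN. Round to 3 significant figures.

0.0162 mN

Directly: F = Gm₁m₂/r².
m₁ = 4.26×10^7 t = 4.260×10^10 kg; m₂ = 1.21×10^7 t = 1.210×10^10 kg; r = 28600 mi = 4.603×10^7 m; G = 6.674×10^-11 N·m²/kg².
F = 1.624×10^-5 N  (the unit combination reduces to kg·m/s² = N)
1.624×10^-5 N × (1 mN / 0.001000 N) = 0.01624 mN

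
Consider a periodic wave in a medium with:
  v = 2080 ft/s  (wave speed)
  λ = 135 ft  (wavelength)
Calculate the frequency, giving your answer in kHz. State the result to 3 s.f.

Rearranging: f = v/λ.
v = 2080 ft/s = 634.0 m/s; λ = 135 ft = 41.15 m.
f = 15.41 Hz
15.41 Hz × (1 kHz / 1000 Hz) = 0.01541 kHz

0.0154 kHz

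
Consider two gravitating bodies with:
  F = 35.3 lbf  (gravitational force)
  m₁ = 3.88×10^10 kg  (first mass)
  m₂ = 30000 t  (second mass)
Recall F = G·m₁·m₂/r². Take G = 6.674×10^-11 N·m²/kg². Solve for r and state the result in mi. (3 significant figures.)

From Newton's law of gravitation: r = √(G·m₁m₂/F).
F = 35.3 lbf = 157.0 N; m₁ = 3.88×10^10 kg; m₂ = 30000 t = 3.000×10^7 kg; G = 6.674×10^-11 N·m²/kg².
r = 703.4 m
703.4 m × (1 mi / 1609 m) = 0.4371 mi

0.437 mi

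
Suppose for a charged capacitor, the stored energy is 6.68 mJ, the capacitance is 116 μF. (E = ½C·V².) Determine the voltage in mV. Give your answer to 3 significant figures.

10700 mV

Solving E = ½C·V² for V: V = √(2E/C).
E = 6.68 mJ = 0.006680 J; C = 116 μF = 1.160×10^-4 F.
V = 10.73 V
10.73 V × (1 mV / 0.001000 V) = 10732 mV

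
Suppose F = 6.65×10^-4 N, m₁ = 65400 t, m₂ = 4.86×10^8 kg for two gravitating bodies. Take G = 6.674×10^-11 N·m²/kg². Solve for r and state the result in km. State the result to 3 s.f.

From Newton's law of gravitation: r = √(G·m₁m₂/F).
F = 6.65×10^-4 N; m₁ = 65400 t = 6.540×10^7 kg; m₂ = 4.86×10^8 kg; G = 6.674×10^-11 N·m²/kg².
r = 56479 m
56479 m × (1 km / 1000 m) = 56.48 km

56.5 km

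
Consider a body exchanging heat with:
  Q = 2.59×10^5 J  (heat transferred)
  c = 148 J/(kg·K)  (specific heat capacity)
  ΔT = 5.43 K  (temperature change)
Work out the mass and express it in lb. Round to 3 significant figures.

Rearranging Q = m·c·ΔT for m: m = Q/(c·ΔT).
Q = 2.59×10^5 J; c = 148 J/(kg·K); ΔT = 5.43 K.
m = 322.3 kg
322.3 kg × (1 lb / 0.4536 kg) = 710.5 lb

711 lb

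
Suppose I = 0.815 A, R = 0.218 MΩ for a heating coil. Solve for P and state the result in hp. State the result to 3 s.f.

194 hp

Directly: P = I²R.
I = 0.815 A; R = 0.218 MΩ = 2.180×10^5 Ω.
P = 1.448×10^5 W
1.448×10^5 W × (1 hp / 745.7 W) = 194.2 hp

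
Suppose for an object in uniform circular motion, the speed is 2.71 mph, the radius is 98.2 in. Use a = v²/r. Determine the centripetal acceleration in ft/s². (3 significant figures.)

1.93 ft/s²

Directly: a = v²/r.
v = 2.71 mph = 1.211 m/s; r = 98.2 in = 2.494 m.
a = 0.5884 m/s²
0.5884 m/s² × (1 ft/s² / 0.3048 m/s²) = 1.931 ft/s²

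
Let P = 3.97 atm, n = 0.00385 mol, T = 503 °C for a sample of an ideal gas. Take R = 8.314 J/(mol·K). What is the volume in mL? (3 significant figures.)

Rearranging PV = nRT for V: V = nRT/P.
P = 3.97 atm = 4.023×10^5 Pa; n = 0.00385 mol; T = 503 °C = 776.1 K; R = 8.314 J/(mol·K).
V = 6.176×10^-5 m³
6.176×10^-5 m³ × (1 mL / 1.000×10^-6 m³) = 61.76 mL

61.8 mL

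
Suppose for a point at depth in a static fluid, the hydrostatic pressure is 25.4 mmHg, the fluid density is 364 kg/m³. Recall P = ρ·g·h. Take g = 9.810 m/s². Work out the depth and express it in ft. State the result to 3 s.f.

3.11 ft

Rearranging: h = P/(ρ·g).
P = 25.4 mmHg = 3386 Pa; ρ = 364 kg/m³; g = 9.810 m/s².
h = 0.9483 m
0.9483 m × (1 ft / 0.3048 m) = 3.111 ft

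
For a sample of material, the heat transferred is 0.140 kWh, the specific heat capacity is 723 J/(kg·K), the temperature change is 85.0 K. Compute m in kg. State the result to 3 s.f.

Rearranging Q = m·c·ΔT for m: m = Q/(c·ΔT).
Q = 0.140 kWh = 5.040×10^5 J; c = 723 J/(kg·K); ΔT = 85.0 K.
m = 8.201 kg

8.20 kg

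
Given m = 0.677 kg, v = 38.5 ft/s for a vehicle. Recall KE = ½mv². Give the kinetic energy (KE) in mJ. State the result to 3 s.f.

46600 mJ

Directly: KE = ½mv².
m = 0.677 kg; v = 38.5 ft/s = 11.73 m/s.
KE = 46.61 J
46.61 J × (1 mJ / 0.001000 J) = 46613 mJ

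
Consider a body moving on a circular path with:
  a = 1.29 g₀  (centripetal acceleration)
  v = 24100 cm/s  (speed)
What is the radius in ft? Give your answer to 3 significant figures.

15100 ft

Rearranging a = v²/r for r: r = v²/a.
a = 1.29 g₀ = 12.65 m/s²; v = 24100 cm/s = 241.0 m/s.
r = 4591 m
4591 m × (1 ft / 0.3048 m) = 15063 ft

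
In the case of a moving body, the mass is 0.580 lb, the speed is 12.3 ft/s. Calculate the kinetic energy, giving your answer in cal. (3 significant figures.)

0.442 cal

KE is given directly by: KE = ½mv².
m = 0.580 lb = 0.2631 kg; v = 12.3 ft/s = 3.749 m/s.
KE = 1.849 J
1.849 J × (1 cal / 4.184 J) = 0.4419 cal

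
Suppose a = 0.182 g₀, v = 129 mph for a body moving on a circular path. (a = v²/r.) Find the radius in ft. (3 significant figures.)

6110 ft

Rearranging: r = v²/a.
a = 0.182 g₀ = 1.785 m/s²; v = 129 mph = 57.67 m/s.
r = 1863 m
1863 m × (1 ft / 0.3048 m) = 6113 ft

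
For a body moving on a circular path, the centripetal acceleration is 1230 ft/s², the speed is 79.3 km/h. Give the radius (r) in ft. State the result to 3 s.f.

4.25 ft

Solving a = v²/r for r: r = v²/a.
a = 1230 ft/s² = 374.9 m/s²; v = 79.3 km/h = 22.03 m/s.
r = 1.294 m
1.294 m × (1 ft / 0.3048 m) = 4.246 ft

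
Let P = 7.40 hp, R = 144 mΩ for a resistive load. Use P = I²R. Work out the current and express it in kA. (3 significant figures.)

Rearranging: I = √(P/R).
P = 7.40 hp = 5518 W; R = 144 mΩ = 0.1440 Ω.
I = 195.8 A
195.8 A × (1 kA / 1000 A) = 0.1958 kA

0.196 kA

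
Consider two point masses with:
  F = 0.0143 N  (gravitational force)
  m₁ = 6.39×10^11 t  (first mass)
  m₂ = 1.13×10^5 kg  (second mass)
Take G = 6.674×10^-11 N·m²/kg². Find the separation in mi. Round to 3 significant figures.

From Newton's law of gravitation: r = √(G·m₁m₂/F).
F = 0.0143 N; m₁ = 6.39×10^11 t = 6.390×10^14 kg; m₂ = 1.13×10^5 kg; G = 6.674×10^-11 N·m²/kg².
r = 5.805×10^5 m
5.805×10^5 m × (1 mi / 1609 m) = 360.7 mi

361 mi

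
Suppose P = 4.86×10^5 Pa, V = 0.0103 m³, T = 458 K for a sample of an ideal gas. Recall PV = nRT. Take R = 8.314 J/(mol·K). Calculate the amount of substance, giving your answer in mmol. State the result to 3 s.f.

Solving PV = nRT for n: n = PV/(RT).
P = 4.86×10^5 Pa; V = 0.0103 m³; T = 458 K; R = 8.314 J/(mol·K).
n = 1.315 mol
1.315 mol × (1 mmol / 0.001000 mol) = 1315 mmol

1310 mmol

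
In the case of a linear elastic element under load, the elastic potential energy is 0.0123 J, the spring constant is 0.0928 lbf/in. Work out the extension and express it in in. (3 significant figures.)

Rearranging: x = √(2U/k).
U = 0.0123 J; k = 0.0928 lbf/in = 16.25 N/m.
x = 0.03891 m
0.03891 m × (1 in / 0.02540 m) = 1.532 in

1.53 in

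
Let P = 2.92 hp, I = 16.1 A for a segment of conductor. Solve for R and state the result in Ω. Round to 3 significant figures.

8.40 Ω

Rearranging: R = P/I².
P = 2.92 hp = 2177 W; I = 16.1 A.
R = 8.400 Ω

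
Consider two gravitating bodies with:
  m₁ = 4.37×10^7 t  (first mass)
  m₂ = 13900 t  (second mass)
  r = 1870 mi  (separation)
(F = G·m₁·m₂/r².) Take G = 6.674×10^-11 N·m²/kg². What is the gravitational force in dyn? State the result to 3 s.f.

Directly: F = Gm₁m₂/r².
m₁ = 4.37×10^7 t = 4.370×10^10 kg; m₂ = 13900 t = 1.390×10^7 kg; r = 1870 mi = 3.009×10^6 m; G = 6.674×10^-11 N·m²/kg².
F = 4.476×10^-6 N
4.476×10^-6 N × (1 dyn / 1.000×10^-5 N) = 0.4476 dyn

0.448 dyn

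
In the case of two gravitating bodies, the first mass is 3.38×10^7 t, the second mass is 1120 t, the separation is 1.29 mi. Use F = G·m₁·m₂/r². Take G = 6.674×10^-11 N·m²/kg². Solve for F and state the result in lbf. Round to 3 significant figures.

F is given directly by: F = Gm₁m₂/r².
m₁ = 3.38×10^7 t = 3.380×10^10 kg; m₂ = 1120 t = 1.120×10^6 kg; r = 1.29 mi = 2076 m; G = 6.674×10^-11 N·m²/kg².
F = 0.5862 N  (the unit combination reduces to kg·m/s² = N)
0.5862 N × (1 lbf / 4.448 N) = 0.1318 lbf

0.132 lbf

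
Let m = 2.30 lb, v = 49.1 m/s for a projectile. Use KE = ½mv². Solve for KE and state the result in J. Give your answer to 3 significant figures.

1260 J

Directly: KE = ½mv².
m = 2.30 lb = 1.043 kg; v = 49.1 m/s.
KE = 1258 J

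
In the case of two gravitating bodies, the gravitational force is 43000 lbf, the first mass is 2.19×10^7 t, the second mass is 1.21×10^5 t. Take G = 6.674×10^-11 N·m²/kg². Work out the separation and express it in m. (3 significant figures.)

30.4 m

From Newton's law of gravitation: r = √(G·m₁m₂/F).
F = 43000 lbf = 1.913×10^5 N; m₁ = 2.19×10^7 t = 2.190×10^10 kg; m₂ = 1.21×10^5 t = 1.210×10^8 kg; G = 6.674×10^-11 N·m²/kg².
r = 30.41 m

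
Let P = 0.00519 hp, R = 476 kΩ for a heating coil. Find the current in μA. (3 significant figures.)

Rearranging: I = √(P/R).
P = 0.00519 hp = 3.870 W; R = 476 kΩ = 4.760×10^5 Ω.
I = 0.002851 A
0.002851 A × (1 μA / 1.000×10^-6 A) = 2851 μA

2850 μA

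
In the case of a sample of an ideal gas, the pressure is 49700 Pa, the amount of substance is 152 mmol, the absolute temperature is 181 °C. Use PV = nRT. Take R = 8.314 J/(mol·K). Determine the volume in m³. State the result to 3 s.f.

0.0115 m³

From the ideal-gas law: V = nRT/P.
P = 49700 Pa; n = 152 mmol = 0.1520 mol; T = 181 °C = 454.1 K; R = 8.314 J/(mol·K).
V = 0.01155 m³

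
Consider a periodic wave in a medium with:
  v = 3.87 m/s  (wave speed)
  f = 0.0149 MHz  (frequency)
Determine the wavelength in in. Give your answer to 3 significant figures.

0.0102 in

Rearranging v = f·λ for λ: λ = v/f.
v = 3.87 m/s; f = 0.0149 MHz = 14900 Hz.
λ = 2.597×10^-4 m
2.597×10^-4 m × (1 in / 0.02540 m) = 0.01023 in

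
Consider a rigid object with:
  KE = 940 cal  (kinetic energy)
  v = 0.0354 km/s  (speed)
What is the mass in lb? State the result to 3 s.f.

Rearranging KE = ½mv² for m: m = 2·KE/v².
KE = 940 cal = 3933 J; v = 0.0354 km/s = 35.40 m/s.
m = 6.277 kg
6.277 kg × (1 lb / 0.4536 kg) = 13.84 lb

13.8 lb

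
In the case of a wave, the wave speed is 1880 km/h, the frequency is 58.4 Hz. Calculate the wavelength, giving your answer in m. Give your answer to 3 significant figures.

Solving v = f·λ for λ: λ = v/f.
v = 1880 km/h = 522.2 m/s; f = 58.4 Hz.
λ = 8.942 m

8.94 m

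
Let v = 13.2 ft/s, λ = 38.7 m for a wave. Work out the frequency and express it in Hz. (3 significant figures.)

Solving v = f·λ for f: f = v/λ.
v = 13.2 ft/s = 4.023 m/s; λ = 38.7 m.
f = 0.1040 Hz

0.104 Hz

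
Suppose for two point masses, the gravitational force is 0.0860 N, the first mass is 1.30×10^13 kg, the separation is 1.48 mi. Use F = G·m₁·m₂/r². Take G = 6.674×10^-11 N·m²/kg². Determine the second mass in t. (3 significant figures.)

0.562 t

From Newton's law of gravitation: m₂ = F·r²/(G·m₁).
F = 0.0860 N; m₁ = 1.30×10^13 kg; r = 1.48 mi = 2382 m; G = 6.674×10^-11 N·m²/kg².
m₂ = 562.3 kg
562.3 kg × (1 t / 1000 kg) = 0.5623 t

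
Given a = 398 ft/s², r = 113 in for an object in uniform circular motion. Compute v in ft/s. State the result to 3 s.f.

Rearranging: v = √(a·r).
a = 398 ft/s² = 121.3 m/s²; r = 113 in = 2.870 m.
v = 18.66 m/s
18.66 m/s × (1 ft/s / 0.3048 m/s) = 61.22 ft/s

61.2 ft/s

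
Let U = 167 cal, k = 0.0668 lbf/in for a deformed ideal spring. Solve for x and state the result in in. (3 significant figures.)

430 in

Solving U = ½k·x² for x: x = √(2U/k).
U = 167 cal = 698.7 J; k = 0.0668 lbf/in = 11.70 N/m.
x = 10.93 m
10.93 m × (1 in / 0.02540 m) = 430.3 in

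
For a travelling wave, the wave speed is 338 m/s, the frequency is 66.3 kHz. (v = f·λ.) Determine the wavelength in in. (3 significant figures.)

0.201 in

Rearranging v = f·λ for λ: λ = v/f.
v = 338 m/s; f = 66.3 kHz = 66300 Hz.
λ = 0.005098 m
0.005098 m × (1 in / 0.02540 m) = 0.2007 in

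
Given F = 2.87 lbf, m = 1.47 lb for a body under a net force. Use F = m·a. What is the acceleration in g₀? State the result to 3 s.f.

Solving F = m·a for a: a = F/m.
F = 2.87 lbf = 12.77 N; m = 1.47 lb = 0.6668 kg.
a = 19.15 m/s²
19.15 m/s² × (1 g₀ / 9.807 m/s²) = 1.952 g₀

1.95 g₀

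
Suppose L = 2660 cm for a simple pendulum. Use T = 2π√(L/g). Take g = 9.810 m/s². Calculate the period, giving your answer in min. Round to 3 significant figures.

T is given directly by: T = 2π√(L/g).
L = 2660 cm = 26.60 m; g = 9.810 m/s².
T = 10.35 s
10.35 s × (1 min / 60.00 s) = 0.1724 min

0.172 min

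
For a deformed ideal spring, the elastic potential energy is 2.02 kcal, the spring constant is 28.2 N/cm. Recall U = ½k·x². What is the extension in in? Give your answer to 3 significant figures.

96.4 in

Solving U = ½k·x² for x: x = √(2U/k).
U = 2.02 kcal = 8452 J; k = 28.2 N/cm = 2820 N/m.
x = 2.448 m
2.448 m × (1 in / 0.02540 m) = 96.39 in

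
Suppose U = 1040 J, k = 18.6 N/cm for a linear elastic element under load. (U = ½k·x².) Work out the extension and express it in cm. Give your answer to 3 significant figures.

Solving U = ½k·x² for x: x = √(2U/k).
U = 1040 J; k = 18.6 N/cm = 1860 N/m.
x = 1.057 m
1.057 m × (1 cm / 0.01000 m) = 105.7 cm

106 cm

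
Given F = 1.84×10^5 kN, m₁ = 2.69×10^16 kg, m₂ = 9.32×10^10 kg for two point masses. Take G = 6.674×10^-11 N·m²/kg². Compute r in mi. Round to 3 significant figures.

18.7 mi

From Newton's law of gravitation: r = √(G·m₁m₂/F).
F = 1.84×10^5 kN = 1.840×10^8 N; m₁ = 2.69×10^16 kg; m₂ = 9.32×10^10 kg; G = 6.674×10^-11 N·m²/kg².
r = 30156 m
30156 m × (1 mi / 1609 m) = 18.74 mi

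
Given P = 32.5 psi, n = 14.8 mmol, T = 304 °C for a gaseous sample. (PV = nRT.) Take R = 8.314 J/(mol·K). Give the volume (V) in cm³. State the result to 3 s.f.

317 cm³

From the ideal-gas law: V = nRT/P.
P = 32.5 psi = 2.241×10^5 Pa; n = 14.8 mmol = 0.01480 mol; T = 304 °C = 577.1 K; R = 8.314 J/(mol·K).
V = 3.169×10^-4 m³
3.169×10^-4 m³ × (1 cm³ / 1.000×10^-6 m³) = 316.9 cm³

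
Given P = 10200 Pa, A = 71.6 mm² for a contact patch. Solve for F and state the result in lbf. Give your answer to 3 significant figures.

Solving P = F/A for F: F = P·A.
P = 10200 Pa; A = 71.6 mm² = 7.160×10^-5 m².
F = 0.7303 N  (the unit combination reduces to kg·m/s² = N)
0.7303 N × (1 lbf / 4.448 N) = 0.1642 lbf

0.164 lbf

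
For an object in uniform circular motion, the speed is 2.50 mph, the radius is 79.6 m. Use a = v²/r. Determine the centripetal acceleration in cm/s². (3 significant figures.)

a is given directly by: a = v²/r.
v = 2.50 mph = 1.118 m/s; r = 79.6 m.
a = 0.01569 m/s²
0.01569 m/s² × (1 cm/s² / 0.01000 m/s²) = 1.569 cm/s²

1.57 cm/s²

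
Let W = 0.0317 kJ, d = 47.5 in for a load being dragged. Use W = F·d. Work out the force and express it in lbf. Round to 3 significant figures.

Solving W = F·d for F: F = W/d.
W = 0.0317 kJ = 31.70 J; d = 47.5 in = 1.206 m.
F = 26.27 N
26.27 N × (1 lbf / 4.448 N) = 5.907 lbf

5.91 lbf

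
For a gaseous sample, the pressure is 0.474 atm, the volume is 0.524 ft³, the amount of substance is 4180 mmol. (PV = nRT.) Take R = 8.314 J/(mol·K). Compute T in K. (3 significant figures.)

20.5 K

From the ideal-gas law: T = PV/(nR).
P = 0.474 atm = 48028 Pa; V = 0.524 ft³ = 0.01484 m³; n = 4180 mmol = 4.180 mol; R = 8.314 J/(mol·K).
T = 20.51 K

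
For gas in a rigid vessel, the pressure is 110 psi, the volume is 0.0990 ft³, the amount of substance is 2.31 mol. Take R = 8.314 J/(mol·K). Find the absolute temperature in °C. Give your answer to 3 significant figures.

Rearranging PV = nRT for T: T = PV/(nR).
P = 110 psi = 7.584×10^5 Pa; V = 0.0990 ft³ = 0.002803 m³; n = 2.31 mol; R = 8.314 J/(mol·K).
T = 110.7 K
110.7 K − 273.15 = -162.4 °C

-162 °C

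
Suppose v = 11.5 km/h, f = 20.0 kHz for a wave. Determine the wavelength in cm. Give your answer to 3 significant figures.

0.0160 cm

Solving v = f·λ for λ: λ = v/f.
v = 11.5 km/h = 3.194 m/s; f = 20.0 kHz = 20000 Hz.
λ = 1.597×10^-4 m
1.597×10^-4 m × (1 cm / 0.01000 m) = 0.01597 cm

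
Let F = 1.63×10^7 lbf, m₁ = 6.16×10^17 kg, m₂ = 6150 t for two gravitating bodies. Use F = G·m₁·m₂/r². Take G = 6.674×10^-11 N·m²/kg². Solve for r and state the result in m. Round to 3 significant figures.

1870 m

Rearranging: r = √(G·m₁m₂/F).
F = 1.63×10^7 lbf = 7.251×10^7 N; m₁ = 6.16×10^17 kg; m₂ = 6150 t = 6.150×10^6 kg; G = 6.674×10^-11 N·m²/kg².
r = 1867 m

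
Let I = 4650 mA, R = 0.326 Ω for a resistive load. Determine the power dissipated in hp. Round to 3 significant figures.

P is given directly by: P = I²R.
I = 4650 mA = 4.650 A; R = 0.326 Ω.
P = 7.049 W
7.049 W × (1 hp / 745.7 W) = 0.009453 hp

0.00945 hp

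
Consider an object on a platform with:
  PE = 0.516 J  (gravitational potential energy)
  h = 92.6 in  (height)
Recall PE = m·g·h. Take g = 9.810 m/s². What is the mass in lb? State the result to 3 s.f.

0.0493 lb

Solving PE = m·g·h for m: m = PE/(g·h).
PE = 0.516 J; h = 92.6 in = 2.352 m; g = 9.810 m/s².
m = 0.02236 kg
0.02236 kg × (1 lb / 0.4536 kg) = 0.04930 lb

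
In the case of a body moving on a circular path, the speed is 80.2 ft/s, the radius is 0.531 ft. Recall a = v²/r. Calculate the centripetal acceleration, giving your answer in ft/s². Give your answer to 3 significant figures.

12100 ft/s²

Directly: a = v²/r.
v = 80.2 ft/s = 24.44 m/s; r = 0.531 ft = 0.1618 m.
a = 3692 m/s²
3692 m/s² × (1 ft/s² / 0.3048 m/s²) = 12113 ft/s²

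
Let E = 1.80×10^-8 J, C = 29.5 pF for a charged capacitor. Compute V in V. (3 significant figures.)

34.9 V

Rearranging E = ½C·V² for V: V = √(2E/C).
E = 1.80×10^-8 J; C = 29.5 pF = 2.950×10^-11 F.
V = 34.93 V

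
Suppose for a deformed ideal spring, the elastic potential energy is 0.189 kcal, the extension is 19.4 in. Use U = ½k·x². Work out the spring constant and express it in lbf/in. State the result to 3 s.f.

37.2 lbf/in

Rearranging U = ½k·x² for k: k = 2U/x².
U = 0.189 kcal = 790.8 J; x = 19.4 in = 0.4928 m.
k = 6513 N/m
6513 N/m × (1 lbf/in / 175.1 N/m) = 37.19 lbf/in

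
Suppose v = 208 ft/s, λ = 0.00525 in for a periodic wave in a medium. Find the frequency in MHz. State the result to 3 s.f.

0.475 MHz

Rearranging: f = v/λ.
v = 208 ft/s = 63.40 m/s; λ = 0.00525 in = 1.334×10^-4 m.
f = 4.754×10^5 Hz
4.754×10^5 Hz × (1 MHz / 1.000×10^6 Hz) = 0.4754 MHz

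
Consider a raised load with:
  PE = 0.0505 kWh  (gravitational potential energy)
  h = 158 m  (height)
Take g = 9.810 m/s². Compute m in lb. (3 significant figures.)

Rearranging: m = PE/(g·h).
PE = 0.0505 kWh = 1.818×10^5 J; h = 158 m; g = 9.810 m/s².
m = 117.3 kg
117.3 kg × (1 lb / 0.4536 kg) = 258.6 lb

259 lb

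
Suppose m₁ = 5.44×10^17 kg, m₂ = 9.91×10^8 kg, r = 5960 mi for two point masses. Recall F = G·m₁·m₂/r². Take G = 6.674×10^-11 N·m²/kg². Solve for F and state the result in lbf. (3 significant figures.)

87.9 lbf

F is given directly by: F = Gm₁m₂/r².
m₁ = 5.44×10^17 kg; m₂ = 9.91×10^8 kg; r = 5960 mi = 9.592×10^6 m; G = 6.674×10^-11 N·m²/kg².
F = 391.1 N
391.1 N × (1 lbf / 4.448 N) = 87.92 lbf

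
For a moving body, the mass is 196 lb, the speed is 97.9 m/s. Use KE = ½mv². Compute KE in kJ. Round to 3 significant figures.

KE is given directly by: KE = ½mv².
m = 196 lb = 88.90 kg; v = 97.9 m/s.
KE = 4.260×10^5 J
4.260×10^5 J × (1 kJ / 1000 J) = 426.0 kJ

426 kJ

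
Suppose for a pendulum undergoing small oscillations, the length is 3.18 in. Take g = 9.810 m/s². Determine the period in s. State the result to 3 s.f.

Directly: T = 2π√(L/g).
L = 3.18 in = 0.08077 m; g = 9.810 m/s².
T = 0.5701 s

0.570 s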